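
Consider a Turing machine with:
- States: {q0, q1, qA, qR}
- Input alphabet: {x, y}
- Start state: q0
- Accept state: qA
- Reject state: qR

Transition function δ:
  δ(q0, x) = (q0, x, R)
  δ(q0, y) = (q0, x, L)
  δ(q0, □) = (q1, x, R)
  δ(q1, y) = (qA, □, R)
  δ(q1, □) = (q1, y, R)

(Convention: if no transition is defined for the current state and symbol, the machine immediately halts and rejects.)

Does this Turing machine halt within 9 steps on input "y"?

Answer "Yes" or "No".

Execution trace:
Initial: [q0]y
Step 1: δ(q0, y) = (q0, x, L) → [q0]□x
Step 2: δ(q0, □) = (q1, x, R) → x[q1]x

No transition is defined for δ(q1, x). By convention the machine halts and rejects.
The machine halted after 2 steps (within the 9-step bound).

Answer: Yes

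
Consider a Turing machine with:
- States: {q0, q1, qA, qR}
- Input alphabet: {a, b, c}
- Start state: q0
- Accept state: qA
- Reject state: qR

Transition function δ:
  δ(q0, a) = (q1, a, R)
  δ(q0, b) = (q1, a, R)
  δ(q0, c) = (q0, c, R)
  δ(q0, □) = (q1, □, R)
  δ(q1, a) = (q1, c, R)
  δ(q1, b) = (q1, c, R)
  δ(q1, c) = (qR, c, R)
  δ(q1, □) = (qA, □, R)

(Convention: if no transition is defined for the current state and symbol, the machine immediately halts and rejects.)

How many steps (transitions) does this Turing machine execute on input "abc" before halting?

Execution trace:
Initial: [q0]abc
Step 1: δ(q0, a) = (q1, a, R) → a[q1]bc
Step 2: δ(q1, b) = (q1, c, R) → ac[q1]c
Step 3: δ(q1, c) = (qR, c, R) → acc[qR]□

The machine reaches the reject state qR and halts.

The machine executed 3 steps before halting.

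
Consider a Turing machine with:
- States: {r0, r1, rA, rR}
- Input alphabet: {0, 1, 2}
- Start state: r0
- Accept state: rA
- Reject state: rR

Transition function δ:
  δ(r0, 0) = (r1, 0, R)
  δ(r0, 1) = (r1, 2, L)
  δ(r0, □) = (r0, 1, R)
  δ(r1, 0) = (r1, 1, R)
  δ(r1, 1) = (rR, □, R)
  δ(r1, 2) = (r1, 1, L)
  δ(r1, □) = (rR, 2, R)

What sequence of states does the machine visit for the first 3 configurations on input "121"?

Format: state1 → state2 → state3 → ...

Execution trace:
Initial: [r0]121
Step 1: δ(r0, 1) = (r1, 2, L) → [r1]□221
Step 2: δ(r1, □) = (rR, 2, R) → 2[rR]221

The machine reaches the reject state rR and halts.

State sequence: r0 → r1 → rR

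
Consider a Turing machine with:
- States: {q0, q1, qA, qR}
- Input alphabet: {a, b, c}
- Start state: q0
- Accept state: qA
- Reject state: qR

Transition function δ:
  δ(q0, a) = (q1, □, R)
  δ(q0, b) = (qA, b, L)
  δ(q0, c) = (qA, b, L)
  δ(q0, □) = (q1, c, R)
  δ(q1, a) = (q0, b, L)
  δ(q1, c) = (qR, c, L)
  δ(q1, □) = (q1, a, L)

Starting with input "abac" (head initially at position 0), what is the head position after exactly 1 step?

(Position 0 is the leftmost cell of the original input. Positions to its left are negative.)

Execution trace (head position shown):
Step 0: [q0]abac  (head at position 0)
Step 1: move right → □[q1]bac  (head at position 1)

After 1 step, the head is at position 1.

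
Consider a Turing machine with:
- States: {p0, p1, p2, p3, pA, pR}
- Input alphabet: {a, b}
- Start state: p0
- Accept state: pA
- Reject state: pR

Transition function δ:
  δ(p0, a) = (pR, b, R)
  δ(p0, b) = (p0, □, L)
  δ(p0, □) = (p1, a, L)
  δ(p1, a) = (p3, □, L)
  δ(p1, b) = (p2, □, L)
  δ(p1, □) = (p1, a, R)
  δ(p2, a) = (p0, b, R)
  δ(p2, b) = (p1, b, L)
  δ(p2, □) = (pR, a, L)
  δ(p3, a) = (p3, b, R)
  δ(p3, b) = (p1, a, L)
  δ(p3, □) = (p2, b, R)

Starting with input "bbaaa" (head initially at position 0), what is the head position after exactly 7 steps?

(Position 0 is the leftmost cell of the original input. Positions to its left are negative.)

Execution trace (head position shown):
Step 0: [p0]bbaaa  (head at position 0)
Step 1: move left → [p0]□□baaa  (head at position -1)
Step 2: move left → [p1]□a□baaa  (head at position -2)
Step 3: move right → a[p1]a□baaa  (head at position -1)
Step 4: move left → [p3]a□□baaa  (head at position -2)
Step 5: move right → b[p3]□□baaa  (head at position -1)
Step 6: move right → bb[p2]□baaa  (head at position 0)
Step 7: move left → b[pR]babaaa  (head at position -1)

After 7 steps, the head is at position -1.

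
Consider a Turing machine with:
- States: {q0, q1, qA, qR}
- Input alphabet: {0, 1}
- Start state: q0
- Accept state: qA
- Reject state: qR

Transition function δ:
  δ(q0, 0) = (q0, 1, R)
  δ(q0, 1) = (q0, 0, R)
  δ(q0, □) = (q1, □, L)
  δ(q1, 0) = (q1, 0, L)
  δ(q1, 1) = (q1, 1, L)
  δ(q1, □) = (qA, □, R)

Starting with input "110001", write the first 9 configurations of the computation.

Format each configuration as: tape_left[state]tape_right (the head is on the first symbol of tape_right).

Transitions applied:
Step 1: δ(q0, 1) = (q0, 0, R)
Step 2: δ(q0, 1) = (q0, 0, R)
Step 3: δ(q0, 0) = (q0, 1, R)
Step 4: δ(q0, 0) = (q0, 1, R)
Step 5: δ(q0, 0) = (q0, 1, R)
Step 6: δ(q0, 1) = (q0, 0, R)
Step 7: δ(q0, □) = (q1, □, L)
Step 8: δ(q1, 0) = (q1, 0, L)

The first 9 configurations are:
[q0]110001 ⊢ 0[q0]10001 ⊢ 00[q0]0001 ⊢ 001[q0]001 ⊢ 0011[q0]01 ⊢ 00111[q0]1 ⊢ 001110[q0]□ ⊢ 00111[q1]0□ ⊢ 0011[q1]10□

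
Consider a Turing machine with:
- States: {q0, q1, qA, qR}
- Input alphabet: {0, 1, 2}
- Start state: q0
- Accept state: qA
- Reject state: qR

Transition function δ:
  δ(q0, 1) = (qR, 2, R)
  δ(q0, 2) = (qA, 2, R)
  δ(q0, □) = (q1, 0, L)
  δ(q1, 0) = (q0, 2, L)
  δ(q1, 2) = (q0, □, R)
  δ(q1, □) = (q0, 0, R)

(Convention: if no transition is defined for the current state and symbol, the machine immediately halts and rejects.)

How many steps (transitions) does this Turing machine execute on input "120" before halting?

Execution trace:
Initial: [q0]120
Step 1: δ(q0, 1) = (qR, 2, R) → 2[qR]20

The machine reaches the reject state qR and halts.

The machine executed 1 step before halting.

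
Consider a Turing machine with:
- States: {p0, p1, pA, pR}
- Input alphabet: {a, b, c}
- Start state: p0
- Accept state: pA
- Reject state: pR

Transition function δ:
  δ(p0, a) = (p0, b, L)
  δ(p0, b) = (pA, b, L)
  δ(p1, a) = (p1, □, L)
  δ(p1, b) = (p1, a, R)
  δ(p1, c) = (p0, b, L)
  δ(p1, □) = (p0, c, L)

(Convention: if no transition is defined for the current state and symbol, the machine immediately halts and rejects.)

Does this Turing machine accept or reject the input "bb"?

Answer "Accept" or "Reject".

Execution trace:
Initial: [p0]bb
Step 1: δ(p0, b) = (pA, b, L) → [pA]□bb

The machine reaches the accept state pA and halts.

Answer: Accept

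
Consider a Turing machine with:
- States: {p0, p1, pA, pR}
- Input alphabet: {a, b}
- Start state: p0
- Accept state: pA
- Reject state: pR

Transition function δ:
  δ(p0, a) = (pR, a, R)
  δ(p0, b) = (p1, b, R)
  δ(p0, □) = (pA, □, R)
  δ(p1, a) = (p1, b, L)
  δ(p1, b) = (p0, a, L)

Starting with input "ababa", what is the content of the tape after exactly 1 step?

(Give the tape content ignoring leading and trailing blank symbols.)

Execution trace:
Initial: [p0]ababa
Step 1: δ(p0, a) = (pR, a, R) → a[pR]baba

The machine reaches the reject state pR and halts.

After 1 step, the tape (ignoring leading/trailing blanks) is: ababa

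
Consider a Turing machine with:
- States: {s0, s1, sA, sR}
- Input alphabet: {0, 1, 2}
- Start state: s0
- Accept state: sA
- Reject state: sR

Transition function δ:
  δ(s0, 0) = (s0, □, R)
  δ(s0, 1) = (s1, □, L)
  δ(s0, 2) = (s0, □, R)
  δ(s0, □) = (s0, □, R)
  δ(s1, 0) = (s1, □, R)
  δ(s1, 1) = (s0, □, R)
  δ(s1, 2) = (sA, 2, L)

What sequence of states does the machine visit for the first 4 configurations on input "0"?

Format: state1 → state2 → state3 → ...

Execution trace:
Initial: [s0]0
Step 1: δ(s0, 0) = (s0, □, R) → □[s0]□
Step 2: δ(s0, □) = (s0, □, R) → □□[s0]□
Step 3: δ(s0, □) = (s0, □, R) → □□□[s0]□

State sequence: s0 → s0 → s0 → s0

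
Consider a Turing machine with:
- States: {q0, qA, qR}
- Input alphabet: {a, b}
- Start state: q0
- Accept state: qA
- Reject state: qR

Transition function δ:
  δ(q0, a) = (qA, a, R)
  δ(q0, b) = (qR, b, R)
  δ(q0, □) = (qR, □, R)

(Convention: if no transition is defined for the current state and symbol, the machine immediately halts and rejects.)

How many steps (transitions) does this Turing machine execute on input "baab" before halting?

Execution trace:
Initial: [q0]baab
Step 1: δ(q0, b) = (qR, b, R) → b[qR]aab

The machine reaches the reject state qR and halts.

The machine executed 1 step before halting.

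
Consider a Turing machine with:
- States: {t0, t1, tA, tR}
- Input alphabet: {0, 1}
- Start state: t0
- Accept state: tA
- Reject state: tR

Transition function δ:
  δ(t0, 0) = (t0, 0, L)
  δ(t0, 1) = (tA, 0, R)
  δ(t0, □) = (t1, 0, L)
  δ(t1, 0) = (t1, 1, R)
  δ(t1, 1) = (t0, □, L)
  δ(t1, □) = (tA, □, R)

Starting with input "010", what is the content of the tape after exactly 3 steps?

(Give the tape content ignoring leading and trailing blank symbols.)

Execution trace:
Initial: [t0]010
Step 1: δ(t0, 0) = (t0, 0, L) → [t0]□010
Step 2: δ(t0, □) = (t1, 0, L) → [t1]□0010
Step 3: δ(t1, □) = (tA, □, R) → □[tA]0010

The machine reaches the accept state tA and halts.

After 3 steps, the tape (ignoring leading/trailing blanks) is: 0010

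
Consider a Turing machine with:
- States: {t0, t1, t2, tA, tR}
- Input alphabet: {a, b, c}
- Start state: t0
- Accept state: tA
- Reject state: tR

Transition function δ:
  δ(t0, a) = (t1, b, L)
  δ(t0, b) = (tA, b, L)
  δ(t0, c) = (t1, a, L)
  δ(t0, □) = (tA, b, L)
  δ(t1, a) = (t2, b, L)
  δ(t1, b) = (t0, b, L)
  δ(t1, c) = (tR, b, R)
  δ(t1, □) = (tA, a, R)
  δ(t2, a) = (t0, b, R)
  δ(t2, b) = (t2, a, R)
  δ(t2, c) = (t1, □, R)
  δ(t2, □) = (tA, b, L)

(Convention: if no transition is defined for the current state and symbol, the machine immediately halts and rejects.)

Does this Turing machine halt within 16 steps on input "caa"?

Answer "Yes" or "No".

Execution trace:
Initial: [t0]caa
Step 1: δ(t0, c) = (t1, a, L) → [t1]□aaa
Step 2: δ(t1, □) = (tA, a, R) → a[tA]aaa

The machine reaches the accept state tA and halts.
The machine halted after 2 steps (within the 16-step bound).

Answer: Yes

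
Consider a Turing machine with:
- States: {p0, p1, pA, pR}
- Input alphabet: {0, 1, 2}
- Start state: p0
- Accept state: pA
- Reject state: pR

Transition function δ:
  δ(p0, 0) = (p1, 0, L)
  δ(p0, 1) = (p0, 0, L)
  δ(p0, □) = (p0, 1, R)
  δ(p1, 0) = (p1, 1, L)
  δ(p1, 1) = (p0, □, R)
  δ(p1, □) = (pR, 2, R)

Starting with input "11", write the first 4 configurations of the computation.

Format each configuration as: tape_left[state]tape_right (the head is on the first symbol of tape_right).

Transitions applied:
Step 1: δ(p0, 1) = (p0, 0, L)
Step 2: δ(p0, □) = (p0, 1, R)
Step 3: δ(p0, 0) = (p1, 0, L)

The first 4 configurations are:
[p0]11 ⊢ [p0]□01 ⊢ 1[p0]01 ⊢ [p1]101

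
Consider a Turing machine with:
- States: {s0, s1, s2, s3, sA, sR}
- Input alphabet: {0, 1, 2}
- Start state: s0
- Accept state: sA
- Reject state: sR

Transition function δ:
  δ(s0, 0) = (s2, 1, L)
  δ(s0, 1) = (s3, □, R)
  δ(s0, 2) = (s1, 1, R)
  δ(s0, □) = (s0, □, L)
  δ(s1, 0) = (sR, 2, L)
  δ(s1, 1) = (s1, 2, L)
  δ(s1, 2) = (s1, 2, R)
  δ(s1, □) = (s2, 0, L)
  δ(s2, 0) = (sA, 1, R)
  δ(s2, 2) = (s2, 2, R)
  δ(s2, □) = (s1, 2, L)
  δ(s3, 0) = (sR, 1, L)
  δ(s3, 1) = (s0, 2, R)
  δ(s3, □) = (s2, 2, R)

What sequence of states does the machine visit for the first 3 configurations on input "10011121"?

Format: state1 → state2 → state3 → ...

Execution trace:
Initial: [s0]10011121
Step 1: δ(s0, 1) = (s3, □, R) → □[s3]0011121
Step 2: δ(s3, 0) = (sR, 1, L) → [sR]□1011121

The machine reaches the reject state sR and halts.

State sequence: s0 → s3 → sR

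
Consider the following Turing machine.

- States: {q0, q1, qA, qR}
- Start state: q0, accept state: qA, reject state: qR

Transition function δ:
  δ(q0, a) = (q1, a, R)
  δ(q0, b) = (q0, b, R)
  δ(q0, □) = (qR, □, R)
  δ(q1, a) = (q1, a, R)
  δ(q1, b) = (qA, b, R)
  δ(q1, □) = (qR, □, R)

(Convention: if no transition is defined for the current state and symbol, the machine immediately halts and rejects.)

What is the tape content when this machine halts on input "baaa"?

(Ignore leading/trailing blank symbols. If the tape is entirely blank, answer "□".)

Execution trace:
Initial: [q0]baaa
Step 1: δ(q0, b) = (q0, b, R) → b[q0]aaa
Step 2: δ(q0, a) = (q1, a, R) → ba[q1]aa
Step 3: δ(q1, a) = (q1, a, R) → baa[q1]a
Step 4: δ(q1, a) = (q1, a, R) → baaa[q1]□
Step 5: δ(q1, □) = (qR, □, R) → baaa□[qR]□

The machine reaches the reject state qR and halts.

Final tape (ignoring leading/trailing blanks): baaa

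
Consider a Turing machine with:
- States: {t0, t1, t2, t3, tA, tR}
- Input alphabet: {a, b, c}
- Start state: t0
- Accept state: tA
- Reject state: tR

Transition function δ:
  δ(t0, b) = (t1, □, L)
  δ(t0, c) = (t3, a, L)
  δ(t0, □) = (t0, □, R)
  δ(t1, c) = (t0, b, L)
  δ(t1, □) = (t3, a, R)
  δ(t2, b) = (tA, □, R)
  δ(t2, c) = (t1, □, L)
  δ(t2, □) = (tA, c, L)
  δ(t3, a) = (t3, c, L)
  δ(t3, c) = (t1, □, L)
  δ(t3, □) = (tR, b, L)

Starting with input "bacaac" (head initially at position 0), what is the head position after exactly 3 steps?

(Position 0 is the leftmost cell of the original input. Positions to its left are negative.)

Execution trace (head position shown):
Step 0: [t0]bacaac  (head at position 0)
Step 1: move left → [t1]□□acaac  (head at position -1)
Step 2: move right → a[t3]□acaac  (head at position 0)
Step 3: move left → [tR]abacaac  (head at position -1)

After 3 steps, the head is at position -1.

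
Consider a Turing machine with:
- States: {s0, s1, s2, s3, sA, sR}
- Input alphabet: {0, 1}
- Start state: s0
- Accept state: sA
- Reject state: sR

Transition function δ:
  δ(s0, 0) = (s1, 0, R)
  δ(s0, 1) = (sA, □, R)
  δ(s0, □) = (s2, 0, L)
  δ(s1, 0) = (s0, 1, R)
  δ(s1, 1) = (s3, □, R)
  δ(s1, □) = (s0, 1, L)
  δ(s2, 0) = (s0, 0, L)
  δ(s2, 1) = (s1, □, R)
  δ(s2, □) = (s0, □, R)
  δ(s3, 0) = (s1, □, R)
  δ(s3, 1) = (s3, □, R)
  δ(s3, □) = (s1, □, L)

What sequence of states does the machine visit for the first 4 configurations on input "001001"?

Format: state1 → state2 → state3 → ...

Execution trace:
Initial: [s0]001001
Step 1: δ(s0, 0) = (s1, 0, R) → 0[s1]01001
Step 2: δ(s1, 0) = (s0, 1, R) → 01[s0]1001
Step 3: δ(s0, 1) = (sA, □, R) → 01□[sA]001

The machine reaches the accept state sA and halts.

State sequence: s0 → s1 → s0 → sA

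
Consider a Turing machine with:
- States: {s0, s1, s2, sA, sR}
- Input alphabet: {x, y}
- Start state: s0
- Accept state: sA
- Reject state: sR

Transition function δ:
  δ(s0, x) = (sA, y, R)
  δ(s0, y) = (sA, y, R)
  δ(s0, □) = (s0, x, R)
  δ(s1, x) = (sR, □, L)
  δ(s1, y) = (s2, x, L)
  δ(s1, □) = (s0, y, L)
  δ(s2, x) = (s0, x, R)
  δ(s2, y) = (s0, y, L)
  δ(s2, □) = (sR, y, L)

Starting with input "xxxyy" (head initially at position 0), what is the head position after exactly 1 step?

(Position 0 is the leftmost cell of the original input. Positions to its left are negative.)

Execution trace (head position shown):
Step 0: [s0]xxxyy  (head at position 0)
Step 1: move right → y[sA]xxyy  (head at position 1)

After 1 step, the head is at position 1.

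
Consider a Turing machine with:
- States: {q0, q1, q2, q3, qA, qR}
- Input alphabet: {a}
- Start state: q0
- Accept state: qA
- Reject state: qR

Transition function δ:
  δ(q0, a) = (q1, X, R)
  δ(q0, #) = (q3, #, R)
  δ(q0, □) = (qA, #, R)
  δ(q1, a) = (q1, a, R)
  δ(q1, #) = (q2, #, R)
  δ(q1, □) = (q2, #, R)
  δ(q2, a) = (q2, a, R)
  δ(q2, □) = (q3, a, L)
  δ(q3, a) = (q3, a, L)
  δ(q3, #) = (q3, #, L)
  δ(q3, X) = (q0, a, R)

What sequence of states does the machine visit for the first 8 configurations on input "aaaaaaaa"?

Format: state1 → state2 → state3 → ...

Execution trace:
Initial: [q0]aaaaaaaa
Step 1: δ(q0, a) = (q1, X, R) → X[q1]aaaaaaa
Step 2: δ(q1, a) = (q1, a, R) → Xa[q1]aaaaaa
Step 3: δ(q1, a) = (q1, a, R) → Xaa[q1]aaaaa
Step 4: δ(q1, a) = (q1, a, R) → Xaaa[q1]aaaa
Step 5: δ(q1, a) = (q1, a, R) → Xaaaa[q1]aaa
Step 6: δ(q1, a) = (q1, a, R) → Xaaaaa[q1]aa
Step 7: δ(q1, a) = (q1, a, R) → Xaaaaaa[q1]a

State sequence: q0 → q1 → q1 → q1 → q1 → q1 → q1 → q1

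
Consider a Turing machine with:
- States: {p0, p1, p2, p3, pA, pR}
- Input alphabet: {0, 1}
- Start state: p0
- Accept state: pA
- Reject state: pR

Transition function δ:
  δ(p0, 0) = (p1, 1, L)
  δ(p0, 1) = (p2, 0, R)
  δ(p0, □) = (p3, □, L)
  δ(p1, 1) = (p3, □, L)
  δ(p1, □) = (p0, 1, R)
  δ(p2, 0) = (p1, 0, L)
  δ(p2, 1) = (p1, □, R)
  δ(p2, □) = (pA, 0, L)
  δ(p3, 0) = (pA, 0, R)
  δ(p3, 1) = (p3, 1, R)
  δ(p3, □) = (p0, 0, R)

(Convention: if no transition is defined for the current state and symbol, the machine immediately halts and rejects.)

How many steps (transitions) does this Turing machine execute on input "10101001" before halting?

Execution trace:
Initial: [p0]10101001
Step 1: δ(p0, 1) = (p2, 0, R) → 0[p2]0101001
Step 2: δ(p2, 0) = (p1, 0, L) → [p1]00101001

No transition is defined for δ(p1, 0). By convention the machine halts and rejects.

The machine executed 2 steps before halting.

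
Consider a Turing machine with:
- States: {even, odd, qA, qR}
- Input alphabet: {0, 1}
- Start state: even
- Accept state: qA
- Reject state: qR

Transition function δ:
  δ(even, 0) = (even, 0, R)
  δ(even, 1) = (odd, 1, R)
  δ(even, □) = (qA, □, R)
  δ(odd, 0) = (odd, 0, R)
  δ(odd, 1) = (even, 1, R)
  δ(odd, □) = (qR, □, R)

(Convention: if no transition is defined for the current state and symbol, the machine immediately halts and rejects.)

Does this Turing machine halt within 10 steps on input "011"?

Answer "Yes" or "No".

Execution trace:
Initial: [even]011
Step 1: δ(even, 0) = (even, 0, R) → 0[even]11
Step 2: δ(even, 1) = (odd, 1, R) → 01[odd]1
Step 3: δ(odd, 1) = (even, 1, R) → 011[even]□
Step 4: δ(even, □) = (qA, □, R) → 011□[qA]□

The machine reaches the accept state qA and halts.
The machine halted after 4 steps (within the 10-step bound).

Answer: Yes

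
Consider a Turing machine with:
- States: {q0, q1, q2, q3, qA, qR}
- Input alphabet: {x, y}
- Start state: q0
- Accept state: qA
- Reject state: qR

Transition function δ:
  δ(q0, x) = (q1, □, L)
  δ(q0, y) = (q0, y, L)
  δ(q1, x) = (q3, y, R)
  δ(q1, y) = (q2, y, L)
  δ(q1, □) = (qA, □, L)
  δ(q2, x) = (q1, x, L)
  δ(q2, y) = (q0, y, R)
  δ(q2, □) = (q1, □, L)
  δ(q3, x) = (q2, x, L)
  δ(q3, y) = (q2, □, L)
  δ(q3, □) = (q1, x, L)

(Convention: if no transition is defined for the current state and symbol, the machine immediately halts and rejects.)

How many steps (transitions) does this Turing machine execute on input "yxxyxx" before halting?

Execution trace:
Initial: [q0]yxxyxx
Step 1: δ(q0, y) = (q0, y, L) → [q0]□yxxyxx

No transition is defined for δ(q0, □). By convention the machine halts and rejects.

The machine executed 1 step before halting.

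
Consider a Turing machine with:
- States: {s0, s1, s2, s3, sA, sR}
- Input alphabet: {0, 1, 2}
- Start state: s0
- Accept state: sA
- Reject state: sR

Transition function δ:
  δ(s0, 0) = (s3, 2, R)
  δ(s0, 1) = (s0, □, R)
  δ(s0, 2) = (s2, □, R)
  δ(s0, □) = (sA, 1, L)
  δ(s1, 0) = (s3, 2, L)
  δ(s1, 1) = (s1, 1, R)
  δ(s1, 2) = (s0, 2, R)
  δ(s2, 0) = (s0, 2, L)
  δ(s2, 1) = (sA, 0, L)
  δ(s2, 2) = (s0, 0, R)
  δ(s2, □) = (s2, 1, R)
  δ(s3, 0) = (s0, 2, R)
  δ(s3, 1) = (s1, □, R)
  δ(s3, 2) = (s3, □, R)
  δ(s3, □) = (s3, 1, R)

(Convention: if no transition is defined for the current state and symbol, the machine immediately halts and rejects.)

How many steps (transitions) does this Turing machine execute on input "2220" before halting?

Execution trace:
Initial: [s0]2220
Step 1: δ(s0, 2) = (s2, □, R) → □[s2]220
Step 2: δ(s2, 2) = (s0, 0, R) → □0[s0]20
Step 3: δ(s0, 2) = (s2, □, R) → □0□[s2]0
Step 4: δ(s2, 0) = (s0, 2, L) → □0[s0]□2
Step 5: δ(s0, □) = (sA, 1, L) → □[sA]012

The machine reaches the accept state sA and halts.

The machine executed 5 steps before halting.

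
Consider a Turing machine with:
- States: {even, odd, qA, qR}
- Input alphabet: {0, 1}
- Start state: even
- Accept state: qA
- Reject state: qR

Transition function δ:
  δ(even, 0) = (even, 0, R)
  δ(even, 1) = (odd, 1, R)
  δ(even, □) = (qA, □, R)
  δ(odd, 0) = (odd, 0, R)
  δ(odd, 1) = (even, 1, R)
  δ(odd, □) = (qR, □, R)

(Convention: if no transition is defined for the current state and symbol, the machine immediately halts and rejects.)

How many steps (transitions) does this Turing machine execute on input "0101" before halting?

Execution trace:
Initial: [even]0101
Step 1: δ(even, 0) = (even, 0, R) → 0[even]101
Step 2: δ(even, 1) = (odd, 1, R) → 01[odd]01
Step 3: δ(odd, 0) = (odd, 0, R) → 010[odd]1
Step 4: δ(odd, 1) = (even, 1, R) → 0101[even]□
Step 5: δ(even, □) = (qA, □, R) → 0101□[qA]□

The machine reaches the accept state qA and halts.

The machine executed 5 steps before halting.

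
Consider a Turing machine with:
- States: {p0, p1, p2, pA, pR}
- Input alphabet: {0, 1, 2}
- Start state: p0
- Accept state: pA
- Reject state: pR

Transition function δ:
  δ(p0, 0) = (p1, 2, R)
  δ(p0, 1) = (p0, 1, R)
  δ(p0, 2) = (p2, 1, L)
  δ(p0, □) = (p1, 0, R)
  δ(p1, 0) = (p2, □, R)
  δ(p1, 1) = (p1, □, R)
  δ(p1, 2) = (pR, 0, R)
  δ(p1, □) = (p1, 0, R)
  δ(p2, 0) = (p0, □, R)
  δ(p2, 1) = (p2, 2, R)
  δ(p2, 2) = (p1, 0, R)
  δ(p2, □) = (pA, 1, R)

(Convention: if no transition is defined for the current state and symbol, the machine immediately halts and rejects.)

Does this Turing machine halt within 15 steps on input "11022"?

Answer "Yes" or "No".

Execution trace:
Initial: [p0]11022
Step 1: δ(p0, 1) = (p0, 1, R) → 1[p0]1022
Step 2: δ(p0, 1) = (p0, 1, R) → 11[p0]022
Step 3: δ(p0, 0) = (p1, 2, R) → 112[p1]22
Step 4: δ(p1, 2) = (pR, 0, R) → 1120[pR]2

The machine reaches the reject state pR and halts.
The machine halted after 4 steps (within the 15-step bound).

Answer: Yes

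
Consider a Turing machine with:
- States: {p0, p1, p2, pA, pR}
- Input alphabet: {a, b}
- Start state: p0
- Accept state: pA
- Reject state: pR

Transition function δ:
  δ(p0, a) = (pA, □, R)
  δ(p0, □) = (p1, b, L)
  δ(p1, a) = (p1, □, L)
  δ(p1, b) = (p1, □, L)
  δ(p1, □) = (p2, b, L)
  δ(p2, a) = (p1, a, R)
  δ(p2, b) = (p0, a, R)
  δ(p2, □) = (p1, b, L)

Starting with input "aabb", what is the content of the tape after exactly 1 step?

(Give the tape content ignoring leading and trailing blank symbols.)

Execution trace:
Initial: [p0]aabb
Step 1: δ(p0, a) = (pA, □, R) → □[pA]abb

The machine reaches the accept state pA and halts.

After 1 step, the tape (ignoring leading/trailing blanks) is: abb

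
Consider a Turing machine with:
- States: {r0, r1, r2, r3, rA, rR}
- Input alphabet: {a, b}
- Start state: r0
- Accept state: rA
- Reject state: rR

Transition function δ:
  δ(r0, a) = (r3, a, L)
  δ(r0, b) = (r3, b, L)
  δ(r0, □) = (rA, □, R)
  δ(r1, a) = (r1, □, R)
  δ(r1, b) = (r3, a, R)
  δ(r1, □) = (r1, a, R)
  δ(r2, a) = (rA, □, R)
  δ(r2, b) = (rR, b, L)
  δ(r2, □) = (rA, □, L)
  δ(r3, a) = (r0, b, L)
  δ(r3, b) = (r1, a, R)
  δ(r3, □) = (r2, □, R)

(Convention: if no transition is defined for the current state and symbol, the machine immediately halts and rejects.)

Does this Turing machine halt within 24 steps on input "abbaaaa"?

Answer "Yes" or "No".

Execution trace:
Initial: [r0]abbaaaa
Step 1: δ(r0, a) = (r3, a, L) → [r3]□abbaaaa
Step 2: δ(r3, □) = (r2, □, R) → □[r2]abbaaaa
Step 3: δ(r2, a) = (rA, □, R) → □□[rA]bbaaaa

The machine reaches the accept state rA and halts.
The machine halted after 3 steps (within the 24-step bound).

Answer: Yes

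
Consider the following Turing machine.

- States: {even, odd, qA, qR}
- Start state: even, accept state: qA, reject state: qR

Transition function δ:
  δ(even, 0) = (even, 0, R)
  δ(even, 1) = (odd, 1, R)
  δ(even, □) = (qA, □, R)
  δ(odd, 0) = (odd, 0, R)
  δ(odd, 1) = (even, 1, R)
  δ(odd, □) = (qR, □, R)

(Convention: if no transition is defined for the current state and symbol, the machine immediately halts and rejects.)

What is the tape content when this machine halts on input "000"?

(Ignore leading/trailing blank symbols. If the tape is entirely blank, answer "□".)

Execution trace:
Initial: [even]000
Step 1: δ(even, 0) = (even, 0, R) → 0[even]00
Step 2: δ(even, 0) = (even, 0, R) → 00[even]0
Step 3: δ(even, 0) = (even, 0, R) → 000[even]□
Step 4: δ(even, □) = (qA, □, R) → 000□[qA]□

The machine reaches the accept state qA and halts.

Final tape (ignoring leading/trailing blanks): 000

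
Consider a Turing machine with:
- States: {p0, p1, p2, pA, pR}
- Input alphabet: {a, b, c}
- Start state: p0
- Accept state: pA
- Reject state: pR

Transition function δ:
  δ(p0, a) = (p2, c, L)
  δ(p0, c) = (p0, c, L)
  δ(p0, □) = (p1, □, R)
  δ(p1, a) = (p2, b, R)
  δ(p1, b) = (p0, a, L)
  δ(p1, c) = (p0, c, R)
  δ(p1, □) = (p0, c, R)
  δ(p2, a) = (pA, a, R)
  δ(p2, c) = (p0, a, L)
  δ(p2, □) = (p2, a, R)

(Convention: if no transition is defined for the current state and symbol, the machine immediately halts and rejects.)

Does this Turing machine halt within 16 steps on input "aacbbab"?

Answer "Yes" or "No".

Execution trace:
Initial: [p0]aacbbab
Step 1: δ(p0, a) = (p2, c, L) → [p2]□cacbbab
Step 2: δ(p2, □) = (p2, a, R) → a[p2]cacbbab
Step 3: δ(p2, c) = (p0, a, L) → [p0]aaacbbab
Step 4: δ(p0, a) = (p2, c, L) → [p2]□caacbbab
Step 5: δ(p2, □) = (p2, a, R) → a[p2]caacbbab
Step 6: δ(p2, c) = (p0, a, L) → [p0]aaaacbbab
Step 7: δ(p0, a) = (p2, c, L) → [p2]□caaacbbab
Step 8: δ(p2, □) = (p2, a, R) → a[p2]caaacbbab
Step 9: δ(p2, c) = (p0, a, L) → [p0]aaaaacbbab
Step 10: δ(p0, a) = (p2, c, L) → [p2]□caaaacbbab
Step 11: δ(p2, □) = (p2, a, R) → a[p2]caaaacbbab
Step 12: δ(p2, c) = (p0, a, L) → [p0]aaaaaacbbab
Step 13: δ(p0, a) = (p2, c, L) → [p2]□caaaaacbbab
Step 14: δ(p2, □) = (p2, a, R) → a[p2]caaaaacbbab
Step 15: δ(p2, c) = (p0, a, L) → [p0]aaaaaaacbbab
Step 16: δ(p0, a) = (p2, c, L) → [p2]□caaaaaacbbab

The machine has not reached a halting state after 16 steps.
The machine did not halt within the 16-step bound.

Answer: No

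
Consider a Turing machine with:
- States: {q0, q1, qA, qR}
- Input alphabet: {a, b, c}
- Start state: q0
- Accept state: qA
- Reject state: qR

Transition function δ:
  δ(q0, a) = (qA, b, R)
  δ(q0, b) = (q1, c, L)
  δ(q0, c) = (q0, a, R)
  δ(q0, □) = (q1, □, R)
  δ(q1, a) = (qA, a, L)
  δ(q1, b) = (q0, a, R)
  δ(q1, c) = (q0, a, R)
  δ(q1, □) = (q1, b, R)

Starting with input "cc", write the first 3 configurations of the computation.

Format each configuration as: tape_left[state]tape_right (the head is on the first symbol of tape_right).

Transitions applied:
Step 1: δ(q0, c) = (q0, a, R)
Step 2: δ(q0, c) = (q0, a, R)

The first 3 configurations are:
[q0]cc ⊢ a[q0]c ⊢ aa[q0]□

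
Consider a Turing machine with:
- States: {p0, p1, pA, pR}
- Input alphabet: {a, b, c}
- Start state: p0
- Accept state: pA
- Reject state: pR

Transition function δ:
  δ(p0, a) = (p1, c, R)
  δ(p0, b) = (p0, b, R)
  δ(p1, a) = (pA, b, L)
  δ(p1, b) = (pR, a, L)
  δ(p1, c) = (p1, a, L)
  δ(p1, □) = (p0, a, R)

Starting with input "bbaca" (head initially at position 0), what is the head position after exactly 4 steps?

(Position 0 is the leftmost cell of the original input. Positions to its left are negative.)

Execution trace (head position shown):
Step 0: [p0]bbaca  (head at position 0)
Step 1: move right → b[p0]baca  (head at position 1)
Step 2: move right → bb[p0]aca  (head at position 2)
Step 3: move right → bbc[p1]ca  (head at position 3)
Step 4: move left → bb[p1]caa  (head at position 2)

After 4 steps, the head is at position 2.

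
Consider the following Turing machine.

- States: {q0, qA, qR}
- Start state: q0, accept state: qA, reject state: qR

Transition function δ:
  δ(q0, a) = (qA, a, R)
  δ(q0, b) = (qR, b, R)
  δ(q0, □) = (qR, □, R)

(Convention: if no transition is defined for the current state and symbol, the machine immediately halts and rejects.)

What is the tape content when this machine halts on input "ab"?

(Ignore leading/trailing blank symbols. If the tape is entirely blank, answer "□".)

Execution trace:
Initial: [q0]ab
Step 1: δ(q0, a) = (qA, a, R) → a[qA]b

The machine reaches the accept state qA and halts.

Final tape (ignoring leading/trailing blanks): ab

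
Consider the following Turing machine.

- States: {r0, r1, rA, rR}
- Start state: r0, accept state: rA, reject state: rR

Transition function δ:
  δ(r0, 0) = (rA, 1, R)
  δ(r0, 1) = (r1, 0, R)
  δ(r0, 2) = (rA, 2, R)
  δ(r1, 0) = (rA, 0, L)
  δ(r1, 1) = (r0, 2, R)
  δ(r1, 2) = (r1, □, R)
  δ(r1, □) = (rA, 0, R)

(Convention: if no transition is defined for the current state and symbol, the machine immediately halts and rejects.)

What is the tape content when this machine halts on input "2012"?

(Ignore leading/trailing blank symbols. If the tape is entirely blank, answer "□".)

Execution trace:
Initial: [r0]2012
Step 1: δ(r0, 2) = (rA, 2, R) → 2[rA]012

The machine reaches the accept state rA and halts.

Final tape (ignoring leading/trailing blanks): 2012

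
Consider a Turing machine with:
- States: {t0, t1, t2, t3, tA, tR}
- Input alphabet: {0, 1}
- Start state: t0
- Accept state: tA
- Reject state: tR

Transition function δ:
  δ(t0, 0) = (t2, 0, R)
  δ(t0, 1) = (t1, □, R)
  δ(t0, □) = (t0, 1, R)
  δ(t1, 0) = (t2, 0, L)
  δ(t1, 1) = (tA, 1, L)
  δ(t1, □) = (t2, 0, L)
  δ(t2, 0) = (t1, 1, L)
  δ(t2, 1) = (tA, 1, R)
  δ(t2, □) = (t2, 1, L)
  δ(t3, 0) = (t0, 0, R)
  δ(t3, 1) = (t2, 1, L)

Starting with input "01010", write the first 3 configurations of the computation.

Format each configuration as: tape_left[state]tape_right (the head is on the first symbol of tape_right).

Transitions applied:
Step 1: δ(t0, 0) = (t2, 0, R)
Step 2: δ(t2, 1) = (tA, 1, R)

The first 3 configurations are:
[t0]01010 ⊢ 0[t2]1010 ⊢ 01[tA]010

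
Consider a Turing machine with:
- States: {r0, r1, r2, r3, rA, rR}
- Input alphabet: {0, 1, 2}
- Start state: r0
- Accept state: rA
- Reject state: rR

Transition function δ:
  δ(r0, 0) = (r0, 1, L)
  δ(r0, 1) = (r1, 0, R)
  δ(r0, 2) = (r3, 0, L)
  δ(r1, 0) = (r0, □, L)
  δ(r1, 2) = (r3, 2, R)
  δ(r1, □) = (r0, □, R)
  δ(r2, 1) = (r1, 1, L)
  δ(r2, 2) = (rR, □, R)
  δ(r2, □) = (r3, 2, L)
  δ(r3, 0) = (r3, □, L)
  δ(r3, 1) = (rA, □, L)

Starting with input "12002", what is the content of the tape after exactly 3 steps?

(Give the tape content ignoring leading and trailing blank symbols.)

Execution trace:
Initial: [r0]12002
Step 1: δ(r0, 1) = (r1, 0, R) → 0[r1]2002
Step 2: δ(r1, 2) = (r3, 2, R) → 02[r3]002
Step 3: δ(r3, 0) = (r3, □, L) → 0[r3]2□02

No transition is defined for δ(r3, 2). By convention the machine halts and rejects.

After 3 steps, the tape (ignoring leading/trailing blanks) is: 02□02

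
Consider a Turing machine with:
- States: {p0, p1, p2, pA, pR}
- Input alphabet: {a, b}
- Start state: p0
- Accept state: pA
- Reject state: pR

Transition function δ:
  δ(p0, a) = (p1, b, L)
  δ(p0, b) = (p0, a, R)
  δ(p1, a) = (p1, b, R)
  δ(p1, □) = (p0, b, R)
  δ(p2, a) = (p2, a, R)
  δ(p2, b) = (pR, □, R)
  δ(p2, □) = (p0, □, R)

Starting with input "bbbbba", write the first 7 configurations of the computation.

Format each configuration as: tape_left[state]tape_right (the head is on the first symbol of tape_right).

Transitions applied:
Step 1: δ(p0, b) = (p0, a, R)
Step 2: δ(p0, b) = (p0, a, R)
Step 3: δ(p0, b) = (p0, a, R)
Step 4: δ(p0, b) = (p0, a, R)
Step 5: δ(p0, b) = (p0, a, R)
Step 6: δ(p0, a) = (p1, b, L)

The first 7 configurations are:
[p0]bbbbba ⊢ a[p0]bbbba ⊢ aa[p0]bbba ⊢ aaa[p0]bba ⊢ aaaa[p0]ba ⊢ aaaaa[p0]a ⊢ aaaa[p1]ab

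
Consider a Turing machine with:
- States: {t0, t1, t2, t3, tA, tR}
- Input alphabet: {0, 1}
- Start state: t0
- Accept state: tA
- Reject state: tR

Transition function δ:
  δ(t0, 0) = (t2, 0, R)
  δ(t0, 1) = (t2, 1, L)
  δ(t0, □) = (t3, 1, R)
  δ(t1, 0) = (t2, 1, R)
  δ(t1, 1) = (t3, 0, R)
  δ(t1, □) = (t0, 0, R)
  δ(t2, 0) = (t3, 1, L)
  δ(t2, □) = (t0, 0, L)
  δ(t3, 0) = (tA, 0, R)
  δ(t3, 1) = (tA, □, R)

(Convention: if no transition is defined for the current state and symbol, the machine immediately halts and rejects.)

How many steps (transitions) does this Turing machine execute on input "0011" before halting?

Execution trace:
Initial: [t0]0011
Step 1: δ(t0, 0) = (t2, 0, R) → 0[t2]011
Step 2: δ(t2, 0) = (t3, 1, L) → [t3]0111
Step 3: δ(t3, 0) = (tA, 0, R) → 0[tA]111

The machine reaches the accept state tA and halts.

The machine executed 3 steps before halting.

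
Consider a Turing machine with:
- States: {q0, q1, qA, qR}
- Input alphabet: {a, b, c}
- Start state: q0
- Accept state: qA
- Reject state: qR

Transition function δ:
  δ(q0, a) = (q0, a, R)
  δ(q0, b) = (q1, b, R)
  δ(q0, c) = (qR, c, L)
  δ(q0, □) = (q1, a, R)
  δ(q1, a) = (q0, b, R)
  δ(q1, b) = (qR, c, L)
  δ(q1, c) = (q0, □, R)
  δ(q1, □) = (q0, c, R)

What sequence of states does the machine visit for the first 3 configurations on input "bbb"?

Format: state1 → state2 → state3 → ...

Execution trace:
Initial: [q0]bbb
Step 1: δ(q0, b) = (q1, b, R) → b[q1]bb
Step 2: δ(q1, b) = (qR, c, L) → [qR]bcb

The machine reaches the reject state qR and halts.

State sequence: q0 → q1 → qR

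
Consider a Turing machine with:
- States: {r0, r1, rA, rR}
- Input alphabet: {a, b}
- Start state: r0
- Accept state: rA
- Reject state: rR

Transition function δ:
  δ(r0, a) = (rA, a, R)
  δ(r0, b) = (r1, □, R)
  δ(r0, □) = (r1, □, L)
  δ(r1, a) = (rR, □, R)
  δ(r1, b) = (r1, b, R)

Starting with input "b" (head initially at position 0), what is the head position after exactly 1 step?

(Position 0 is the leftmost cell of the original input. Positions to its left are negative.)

Execution trace (head position shown):
Step 0: [r0]b  (head at position 0)
Step 1: move right → □[r1]□  (head at position 1)

After 1 step, the head is at position 1.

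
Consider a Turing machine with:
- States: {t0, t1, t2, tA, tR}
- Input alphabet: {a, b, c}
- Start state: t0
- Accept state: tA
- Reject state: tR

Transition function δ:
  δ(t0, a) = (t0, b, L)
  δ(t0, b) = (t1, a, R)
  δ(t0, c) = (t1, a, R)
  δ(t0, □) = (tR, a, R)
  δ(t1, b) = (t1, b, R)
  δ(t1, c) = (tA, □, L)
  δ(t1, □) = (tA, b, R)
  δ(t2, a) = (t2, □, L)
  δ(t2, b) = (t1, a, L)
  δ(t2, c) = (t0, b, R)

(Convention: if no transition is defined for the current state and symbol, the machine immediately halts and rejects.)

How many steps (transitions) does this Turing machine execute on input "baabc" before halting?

Execution trace:
Initial: [t0]baabc
Step 1: δ(t0, b) = (t1, a, R) → a[t1]aabc

No transition is defined for δ(t1, a). By convention the machine halts and rejects.

The machine executed 1 step before halting.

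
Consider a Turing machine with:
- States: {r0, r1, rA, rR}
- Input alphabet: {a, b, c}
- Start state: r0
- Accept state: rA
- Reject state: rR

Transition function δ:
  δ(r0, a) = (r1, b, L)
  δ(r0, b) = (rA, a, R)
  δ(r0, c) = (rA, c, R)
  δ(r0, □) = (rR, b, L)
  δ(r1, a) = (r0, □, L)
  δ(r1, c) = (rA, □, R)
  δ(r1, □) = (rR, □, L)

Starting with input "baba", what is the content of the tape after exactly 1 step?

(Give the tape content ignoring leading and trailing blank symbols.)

Execution trace:
Initial: [r0]baba
Step 1: δ(r0, b) = (rA, a, R) → a[rA]aba

The machine reaches the accept state rA and halts.

After 1 step, the tape (ignoring leading/trailing blanks) is: aaba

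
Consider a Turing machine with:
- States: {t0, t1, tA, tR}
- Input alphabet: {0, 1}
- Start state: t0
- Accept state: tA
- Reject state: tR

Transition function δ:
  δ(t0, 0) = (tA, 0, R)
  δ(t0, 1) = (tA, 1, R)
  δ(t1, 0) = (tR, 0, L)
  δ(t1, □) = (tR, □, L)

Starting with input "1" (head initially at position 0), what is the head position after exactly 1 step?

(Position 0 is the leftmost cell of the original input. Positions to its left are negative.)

Execution trace (head position shown):
Step 0: [t0]1  (head at position 0)
Step 1: move right → 1[tA]□  (head at position 1)

After 1 step, the head is at position 1.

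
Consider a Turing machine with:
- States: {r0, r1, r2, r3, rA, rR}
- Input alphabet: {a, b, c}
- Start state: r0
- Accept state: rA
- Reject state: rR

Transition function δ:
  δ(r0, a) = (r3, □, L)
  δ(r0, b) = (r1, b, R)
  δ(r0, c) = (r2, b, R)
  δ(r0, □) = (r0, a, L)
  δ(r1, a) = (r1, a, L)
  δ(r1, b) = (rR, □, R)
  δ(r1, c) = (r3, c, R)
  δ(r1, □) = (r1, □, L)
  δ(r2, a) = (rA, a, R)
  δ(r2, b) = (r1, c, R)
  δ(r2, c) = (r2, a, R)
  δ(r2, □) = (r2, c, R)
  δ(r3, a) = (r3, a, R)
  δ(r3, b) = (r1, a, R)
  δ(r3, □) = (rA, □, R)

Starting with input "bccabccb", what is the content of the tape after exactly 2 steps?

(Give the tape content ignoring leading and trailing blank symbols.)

Execution trace:
Initial: [r0]bccabccb
Step 1: δ(r0, b) = (r1, b, R) → b[r1]ccabccb
Step 2: δ(r1, c) = (r3, c, R) → bc[r3]cabccb

No transition is defined for δ(r3, c). By convention the machine halts and rejects.

After 2 steps, the tape (ignoring leading/trailing blanks) is: bccabccb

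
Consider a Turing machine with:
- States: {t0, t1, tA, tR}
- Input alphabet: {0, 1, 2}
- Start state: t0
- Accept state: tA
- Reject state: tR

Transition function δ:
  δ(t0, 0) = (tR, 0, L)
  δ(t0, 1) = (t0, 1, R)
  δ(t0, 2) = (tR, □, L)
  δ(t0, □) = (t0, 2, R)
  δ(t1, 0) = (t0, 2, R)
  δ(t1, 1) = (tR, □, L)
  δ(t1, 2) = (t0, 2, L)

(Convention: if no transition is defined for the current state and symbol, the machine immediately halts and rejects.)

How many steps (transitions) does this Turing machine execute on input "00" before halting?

Execution trace:
Initial: [t0]00
Step 1: δ(t0, 0) = (tR, 0, L) → [tR]□00

The machine reaches the reject state tR and halts.

The machine executed 1 step before halting.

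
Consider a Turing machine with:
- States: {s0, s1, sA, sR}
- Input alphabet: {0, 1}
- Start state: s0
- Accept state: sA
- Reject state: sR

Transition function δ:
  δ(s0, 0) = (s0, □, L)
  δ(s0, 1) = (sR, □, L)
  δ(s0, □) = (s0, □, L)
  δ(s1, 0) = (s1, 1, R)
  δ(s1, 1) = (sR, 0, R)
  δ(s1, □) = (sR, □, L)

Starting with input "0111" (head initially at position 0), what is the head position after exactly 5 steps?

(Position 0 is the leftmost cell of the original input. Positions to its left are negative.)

Execution trace (head position shown):
Step 0: [s0]0111  (head at position 0)
Step 1: move left → [s0]□□111  (head at position -1)
Step 2: move left → [s0]□□□111  (head at position -2)
Step 3: move left → [s0]□□□□111  (head at position -3)
Step 4: move left → [s0]□□□□□111  (head at position -4)
Step 5: move left → [s0]□□□□□□111  (head at position -5)

After 5 steps, the head is at position -5.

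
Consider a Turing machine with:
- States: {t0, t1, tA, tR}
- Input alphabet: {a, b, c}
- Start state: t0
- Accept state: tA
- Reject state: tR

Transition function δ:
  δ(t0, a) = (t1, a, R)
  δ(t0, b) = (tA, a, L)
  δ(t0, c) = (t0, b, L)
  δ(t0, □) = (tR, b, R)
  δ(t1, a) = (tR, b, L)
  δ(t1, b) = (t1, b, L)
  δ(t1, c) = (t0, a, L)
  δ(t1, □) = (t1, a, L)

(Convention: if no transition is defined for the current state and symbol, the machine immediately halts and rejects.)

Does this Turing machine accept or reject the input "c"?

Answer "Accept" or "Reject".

Execution trace:
Initial: [t0]c
Step 1: δ(t0, c) = (t0, b, L) → [t0]□b
Step 2: δ(t0, □) = (tR, b, R) → b[tR]b

The machine reaches the reject state tR and halts.

Answer: Reject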